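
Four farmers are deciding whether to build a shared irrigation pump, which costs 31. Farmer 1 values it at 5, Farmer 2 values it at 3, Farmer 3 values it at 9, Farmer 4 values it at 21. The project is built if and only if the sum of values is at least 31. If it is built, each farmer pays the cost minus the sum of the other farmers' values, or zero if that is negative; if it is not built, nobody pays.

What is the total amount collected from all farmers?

16

Total value 38 ≥ cost 31, so it is built.
Farmer 1: others sum to 33; max(0, 31 - 33) = 0.
Farmer 2: others sum to 35; max(0, 31 - 35) = 0.
Farmer 3: others sum to 29; max(0, 31 - 29) = 2.
Farmer 4: others sum to 17; max(0, 31 - 17) = 14.
Total collected = 0 + 0 + 2 + 14 = 16.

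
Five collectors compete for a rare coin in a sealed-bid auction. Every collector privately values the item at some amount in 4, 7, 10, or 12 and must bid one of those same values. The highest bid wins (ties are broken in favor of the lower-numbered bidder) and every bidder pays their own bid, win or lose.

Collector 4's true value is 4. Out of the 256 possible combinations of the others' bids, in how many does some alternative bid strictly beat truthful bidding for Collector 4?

2

Others bid (4, 4, 4, 4): truth gives -4; bid 7 gives -3 > -4. Violating.
Others bid (4, 4, 4, 7): truth gives -4; bid 7 gives -3 > -4. Violating.
Others bid (4, 4, 4, 10): truth gives -4; no alternative beats it.
Others bid (4, 4, 4, 12): truth gives -4; no alternative beats it.
(Checking all 256 profiles: 2 have a profitable deviation, 254 do not.)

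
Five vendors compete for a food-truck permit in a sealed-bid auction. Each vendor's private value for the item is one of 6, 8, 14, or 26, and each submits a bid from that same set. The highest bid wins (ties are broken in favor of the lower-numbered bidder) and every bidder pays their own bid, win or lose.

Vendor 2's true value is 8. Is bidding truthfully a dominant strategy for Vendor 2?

No

Consider the case where Vendor 1 bids 6, Vendor 3 bids 6, Vendor 4 bids 6 and Vendor 5 bids 14.
Truthful bid 8: loses but pays 8, utility -8.
Bid 6 instead: loses but pays 6, utility -6.
Since -6 > -8, bidding 6 is strictly better here, so truthful bidding is not dominant.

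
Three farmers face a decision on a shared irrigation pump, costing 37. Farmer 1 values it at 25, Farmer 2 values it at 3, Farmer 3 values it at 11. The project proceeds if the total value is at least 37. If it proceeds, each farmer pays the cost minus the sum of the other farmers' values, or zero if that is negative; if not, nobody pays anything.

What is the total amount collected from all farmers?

Total value 39 ≥ cost 37, so it is built.
Farmer 1: others sum to 14; max(0, 37 - 14) = 23.
Farmer 2: others sum to 36; max(0, 37 - 36) = 1.
Farmer 3: others sum to 28; max(0, 37 - 28) = 9.
Total collected = 23 + 1 + 9 = 33.

33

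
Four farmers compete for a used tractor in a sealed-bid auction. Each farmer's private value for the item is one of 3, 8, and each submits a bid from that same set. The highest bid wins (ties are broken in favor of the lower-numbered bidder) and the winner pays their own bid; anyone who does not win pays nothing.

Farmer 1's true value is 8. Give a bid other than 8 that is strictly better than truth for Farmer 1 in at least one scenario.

3

Suppose Farmer 2 bids 3, Farmer 3 bids 3 and Farmer 4 bids 3.
Bid 8: wins, pays 8, utility 8 - 8 = 0.
Bid 3: wins, pays 3, utility 8 - 3 = 5.
So bidding 3 beats truth here (5 > 0).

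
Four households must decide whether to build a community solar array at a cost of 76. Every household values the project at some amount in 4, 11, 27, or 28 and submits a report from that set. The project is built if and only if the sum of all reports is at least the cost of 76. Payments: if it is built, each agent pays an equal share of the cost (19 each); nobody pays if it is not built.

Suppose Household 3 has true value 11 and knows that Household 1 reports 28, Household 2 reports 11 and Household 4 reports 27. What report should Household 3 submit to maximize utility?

Report 4: project not built, utility 0.
Report 11: project built, pays 19, utility 11 - 19 = -8.
Report 27: project built, pays 19, utility 11 - 19 = -8.
Report 28: project built, pays 19, utility 11 - 19 = -8.
The best choice is 4 with utility 0.

4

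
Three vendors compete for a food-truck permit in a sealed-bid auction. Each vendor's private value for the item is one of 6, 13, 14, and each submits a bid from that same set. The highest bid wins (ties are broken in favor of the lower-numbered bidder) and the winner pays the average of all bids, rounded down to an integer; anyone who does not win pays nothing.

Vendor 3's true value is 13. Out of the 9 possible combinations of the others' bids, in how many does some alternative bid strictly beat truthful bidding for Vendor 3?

2

Others bid (6, 13): truth gives 0; bid 14 gives 2 > 0. Violating.
Others bid (13, 6): truth gives 0; bid 14 gives 2 > 0. Violating.
Others bid (6, 6): truth gives 5; no alternative beats it.
Others bid (6, 14): truth gives 0; no alternative beats it.
(Checking all 9 profiles: 2 have a profitable deviation, 7 do not.)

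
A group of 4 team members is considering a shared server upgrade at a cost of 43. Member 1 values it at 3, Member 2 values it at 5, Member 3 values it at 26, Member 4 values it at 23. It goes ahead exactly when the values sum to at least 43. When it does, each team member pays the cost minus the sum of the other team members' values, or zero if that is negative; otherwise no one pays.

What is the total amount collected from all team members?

21

Total value 57 ≥ cost 43, so it is built.
Member 1: others sum to 54; max(0, 43 - 54) = 0.
Member 2: others sum to 52; max(0, 43 - 52) = 0.
Member 3: others sum to 31; max(0, 43 - 31) = 12.
Member 4: others sum to 34; max(0, 43 - 34) = 9.
Total collected = 0 + 0 + 12 + 9 = 21.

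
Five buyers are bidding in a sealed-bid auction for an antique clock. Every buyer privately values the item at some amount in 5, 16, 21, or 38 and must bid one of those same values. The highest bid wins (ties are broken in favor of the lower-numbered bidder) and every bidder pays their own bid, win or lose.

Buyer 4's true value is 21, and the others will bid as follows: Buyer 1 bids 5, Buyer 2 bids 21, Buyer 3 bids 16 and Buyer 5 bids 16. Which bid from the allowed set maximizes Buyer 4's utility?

Bid 5: loses but pays 5, utility -5.
Bid 16: loses but pays 16, utility -16.
Bid 21: loses but pays 21, utility -21.
Bid 38: wins, pays 38, utility 21 - 38 = -17.
The best choice is 5 with utility -5.

5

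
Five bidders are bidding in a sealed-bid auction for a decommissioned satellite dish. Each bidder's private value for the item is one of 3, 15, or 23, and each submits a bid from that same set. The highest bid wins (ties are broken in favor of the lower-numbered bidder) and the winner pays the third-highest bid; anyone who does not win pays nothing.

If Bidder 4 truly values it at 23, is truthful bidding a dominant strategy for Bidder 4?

Yes

Check each profile of the others' bids and compare truth against every alternative bid.
Others bid (3, 3, 3, 23): truth gives 20, best alternative gives 0.
Others bid (3, 3, 15, 3): truth gives 20, best alternative gives 0.
Others bid (3, 15, 3, 3): truth gives 20, best alternative gives 0.
Others bid (15, 3, 3, 3): truth gives 20, best alternative gives 0.
Others bid (3, 3, 15, 15): truth gives 8, best alternative gives 0.
Others bid (3, 3, 15, 23): truth gives 8, best alternative gives 0.
(Remaining 75 profiles checked similarly; truth is weakly best in each.)
In every case the truthful bid is at least as good as any alternative, so it is a dominant strategy.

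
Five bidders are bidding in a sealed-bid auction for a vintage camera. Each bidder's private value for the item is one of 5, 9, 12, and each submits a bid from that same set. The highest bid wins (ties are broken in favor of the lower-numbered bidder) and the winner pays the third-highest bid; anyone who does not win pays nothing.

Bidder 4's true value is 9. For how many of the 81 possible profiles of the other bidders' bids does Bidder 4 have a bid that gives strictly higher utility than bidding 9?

Others bid (5, 5, 5, 12): truth gives 0; bid 12 gives 4 > 0. Violating.
Others bid (5, 5, 9, 5): truth gives 0; bid 12 gives 4 > 0. Violating.
Others bid (5, 9, 5, 5): truth gives 0; bid 12 gives 4 > 0. Violating.
Others bid (9, 5, 5, 5): truth gives 0; bid 12 gives 4 > 0. Violating.
Others bid (5, 5, 5, 5): truth gives 4; no alternative beats it.
Others bid (5, 5, 5, 9): truth gives 4; no alternative beats it.
(Checking all 81 profiles: 4 have a profitable deviation, 77 do not.)

4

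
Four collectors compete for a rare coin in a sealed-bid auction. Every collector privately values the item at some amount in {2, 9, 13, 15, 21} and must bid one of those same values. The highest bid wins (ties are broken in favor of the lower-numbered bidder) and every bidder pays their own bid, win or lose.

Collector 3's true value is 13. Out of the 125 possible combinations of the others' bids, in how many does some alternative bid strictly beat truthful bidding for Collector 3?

Others bid (2, 2, 2): truth gives 0; bid 9 gives 4 > 0. Violating.
Others bid (2, 2, 9): truth gives 0; bid 9 gives 4 > 0. Violating.
Others bid (2, 2, 15): truth gives -13; bid 2 gives -2 > -13. Violating.
Others bid (2, 2, 21): truth gives -13; bid 2 gives -2 > -13. Violating.
Others bid (2, 2, 13): truth gives 0; no alternative beats it.
Others bid (2, 9, 2): truth gives 0; no alternative beats it.
(Checking all 125 profiles: 115 have a profitable deviation, 10 do not.)

115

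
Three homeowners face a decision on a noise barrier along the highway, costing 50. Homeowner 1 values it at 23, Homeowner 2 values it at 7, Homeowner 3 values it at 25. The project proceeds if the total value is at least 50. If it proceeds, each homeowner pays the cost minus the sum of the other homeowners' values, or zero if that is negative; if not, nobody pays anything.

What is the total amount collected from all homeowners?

Total value 55 ≥ cost 50, so it is built.
Homeowner 1: others sum to 32; max(0, 50 - 32) = 18.
Homeowner 2: others sum to 48; max(0, 50 - 48) = 2.
Homeowner 3: others sum to 30; max(0, 50 - 30) = 20.
Total collected = 18 + 2 + 20 = 40.

40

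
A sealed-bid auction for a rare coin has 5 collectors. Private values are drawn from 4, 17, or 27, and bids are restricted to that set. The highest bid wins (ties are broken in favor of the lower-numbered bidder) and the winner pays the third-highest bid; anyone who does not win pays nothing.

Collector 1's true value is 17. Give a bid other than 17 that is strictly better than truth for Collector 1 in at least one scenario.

27

Suppose Collector 2 bids 4, Collector 3 bids 4, Collector 4 bids 4 and Collector 5 bids 27.
Bid 17: loses, pays 0, utility 0.
Bid 27: wins, pays 4, utility 17 - 4 = 13.
So bidding 27 beats truth here (13 > 0).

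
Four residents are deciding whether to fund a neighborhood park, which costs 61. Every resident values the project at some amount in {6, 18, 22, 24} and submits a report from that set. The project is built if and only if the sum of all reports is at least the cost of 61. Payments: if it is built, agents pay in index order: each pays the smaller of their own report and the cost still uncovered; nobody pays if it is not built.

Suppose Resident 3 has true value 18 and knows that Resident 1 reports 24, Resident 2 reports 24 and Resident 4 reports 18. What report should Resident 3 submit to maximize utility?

6

Report 6: project built, pays 6, utility 18 - 6 = 12.
Report 18: project built, pays 13, utility 18 - 13 = 5.
Report 22: project built, pays 13, utility 18 - 13 = 5.
Report 24: project built, pays 13, utility 18 - 13 = 5.
The best choice is 6 with utility 12.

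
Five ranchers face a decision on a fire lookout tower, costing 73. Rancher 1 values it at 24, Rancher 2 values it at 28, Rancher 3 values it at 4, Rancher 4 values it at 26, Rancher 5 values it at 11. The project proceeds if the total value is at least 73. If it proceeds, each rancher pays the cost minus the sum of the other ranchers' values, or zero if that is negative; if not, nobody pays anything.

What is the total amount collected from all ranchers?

Total value 93 ≥ cost 73, so it is built.
Rancher 1: others sum to 69; max(0, 73 - 69) = 4.
Rancher 2: others sum to 65; max(0, 73 - 65) = 8.
Rancher 3: others sum to 89; max(0, 73 - 89) = 0.
Rancher 4: others sum to 67; max(0, 73 - 67) = 6.
Rancher 5: others sum to 82; max(0, 73 - 82) = 0.
Total collected = 4 + 8 + 0 + 6 + 0 = 18.

18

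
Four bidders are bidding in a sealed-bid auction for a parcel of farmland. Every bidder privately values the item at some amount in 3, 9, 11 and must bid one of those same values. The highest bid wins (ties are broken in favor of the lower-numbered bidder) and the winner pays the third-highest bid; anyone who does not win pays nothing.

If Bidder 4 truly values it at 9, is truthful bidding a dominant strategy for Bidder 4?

No

Consider the case where Bidder 1 bids 3, Bidder 2 bids 3 and Bidder 3 bids 9.
Truthful bid 9: loses, pays 0, utility 0.
Bid 11 instead: wins, pays 3, utility 9 - 3 = 6.
Since 6 > 0, bidding 11 is strictly better here, so truthful bidding is not dominant.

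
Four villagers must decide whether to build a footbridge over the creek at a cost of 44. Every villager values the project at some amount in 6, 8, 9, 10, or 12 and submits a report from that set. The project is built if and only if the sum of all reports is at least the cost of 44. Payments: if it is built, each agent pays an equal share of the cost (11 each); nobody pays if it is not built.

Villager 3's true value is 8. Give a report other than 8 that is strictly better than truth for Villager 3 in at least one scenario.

6

Suppose Villager 1 reports 12, Villager 2 reports 12 and Villager 4 reports 12.
Report 8: project built, pays 11, utility 8 - 11 = -3.
Report 6: project not built, utility 0.
So reporting 6 beats truth here (0 > -3).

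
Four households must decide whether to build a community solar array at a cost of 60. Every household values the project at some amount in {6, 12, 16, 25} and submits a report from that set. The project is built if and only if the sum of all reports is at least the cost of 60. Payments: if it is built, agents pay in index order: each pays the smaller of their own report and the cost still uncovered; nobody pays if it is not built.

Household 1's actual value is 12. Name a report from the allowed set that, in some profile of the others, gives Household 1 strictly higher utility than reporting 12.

6

Suppose Household 2 reports 6, Household 3 reports 25 and Household 4 reports 25.
Report 12: project built, pays 12, utility 12 - 12 = 0.
Report 6: project built, pays 6, utility 12 - 6 = 6.
So reporting 6 beats truth here (6 > 0).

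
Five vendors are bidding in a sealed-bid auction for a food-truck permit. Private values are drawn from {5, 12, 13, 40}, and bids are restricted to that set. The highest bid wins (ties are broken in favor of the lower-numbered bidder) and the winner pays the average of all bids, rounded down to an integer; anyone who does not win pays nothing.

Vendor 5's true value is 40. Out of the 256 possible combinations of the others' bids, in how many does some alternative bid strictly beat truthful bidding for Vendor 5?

16

Others bid (5, 5, 5, 5): truth gives 28; bid 12 gives 34 > 28. Violating.
Others bid (5, 5, 5, 12): truth gives 27; bid 13 gives 32 > 27. Violating.
Others bid (5, 5, 12, 5): truth gives 27; bid 13 gives 32 > 27. Violating.
Others bid (5, 5, 12, 12): truth gives 26; bid 13 gives 31 > 26. Violating.
Others bid (5, 5, 5, 13): truth gives 27; no alternative beats it.
Others bid (5, 5, 5, 40): truth gives 0; no alternative beats it.
(Checking all 256 profiles: 16 have a profitable deviation, 240 do not.)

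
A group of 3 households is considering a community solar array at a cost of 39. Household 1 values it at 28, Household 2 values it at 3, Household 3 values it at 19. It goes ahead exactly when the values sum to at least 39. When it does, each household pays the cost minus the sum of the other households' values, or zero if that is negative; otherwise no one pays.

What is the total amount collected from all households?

Total value 50 ≥ cost 39, so it is built.
Household 1: others sum to 22; max(0, 39 - 22) = 17.
Household 2: others sum to 47; max(0, 39 - 47) = 0.
Household 3: others sum to 31; max(0, 39 - 31) = 8.
Total collected = 17 + 0 + 8 = 25.

25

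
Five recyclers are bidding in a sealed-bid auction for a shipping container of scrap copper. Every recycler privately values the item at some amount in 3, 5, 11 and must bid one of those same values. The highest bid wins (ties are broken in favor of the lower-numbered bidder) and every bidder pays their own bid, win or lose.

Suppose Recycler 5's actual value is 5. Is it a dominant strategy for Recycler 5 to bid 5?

No

Consider the case where Recycler 1 bids 3, Recycler 2 bids 3, Recycler 3 bids 3 and Recycler 4 bids 5.
Truthful bid 5: loses but pays 5, utility -5.
Bid 3 instead: loses but pays 3, utility -3.
Since -3 > -5, bidding 3 is strictly better here, so truthful bidding is not dominant.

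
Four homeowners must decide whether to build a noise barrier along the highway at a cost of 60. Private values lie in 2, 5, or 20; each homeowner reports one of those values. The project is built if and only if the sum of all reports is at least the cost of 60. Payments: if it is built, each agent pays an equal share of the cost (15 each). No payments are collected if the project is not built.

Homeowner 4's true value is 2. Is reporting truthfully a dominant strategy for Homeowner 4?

Yes

Check each profile of the others' reports and compare truth against every alternative report.
Others report (20, 20, 20): truth gives -13, best alternative gives -13.
Others report (2, 2, 2): truth gives 0, best alternative gives 0.
Others report (2, 2, 5): truth gives 0, best alternative gives 0.
Others report (2, 2, 20): truth gives 0, best alternative gives 0.
Others report (2, 5, 2): truth gives 0, best alternative gives 0.
Others report (2, 5, 5): truth gives 0, best alternative gives 0.
(Remaining 21 profiles checked similarly; truth is weakly best in each.)
In every case the truthful report is at least as good as any alternative, so it is a dominant strategy.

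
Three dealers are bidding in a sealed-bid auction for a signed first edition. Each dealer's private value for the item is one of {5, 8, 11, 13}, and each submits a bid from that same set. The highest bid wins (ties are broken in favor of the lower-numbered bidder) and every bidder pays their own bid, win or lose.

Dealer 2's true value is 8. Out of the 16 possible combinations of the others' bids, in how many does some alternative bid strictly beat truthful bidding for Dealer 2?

Others bid (5, 11): truth gives -8; bid 11 gives -3 > -8. Violating.
Others bid (5, 13): truth gives -8; bid 5 gives -5 > -8. Violating.
Others bid (8, 5): truth gives -8; bid 11 gives -3 > -8. Violating.
Others bid (8, 8): truth gives -8; bid 11 gives -3 > -8. Violating.
Others bid (5, 5): truth gives 0; no alternative beats it.
Others bid (5, 8): truth gives 0; no alternative beats it.
(Checking all 16 profiles: 14 have a profitable deviation, 2 do not.)

14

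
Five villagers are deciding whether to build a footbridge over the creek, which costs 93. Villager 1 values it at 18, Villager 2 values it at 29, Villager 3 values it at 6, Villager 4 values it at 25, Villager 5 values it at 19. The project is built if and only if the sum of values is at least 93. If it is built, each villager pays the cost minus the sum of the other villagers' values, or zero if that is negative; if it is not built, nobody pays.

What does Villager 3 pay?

2

Total value 97 ≥ cost 93, so the project is built.
The other villagers' values sum to 91.
Cost minus that sum is 93 - 91 = 2.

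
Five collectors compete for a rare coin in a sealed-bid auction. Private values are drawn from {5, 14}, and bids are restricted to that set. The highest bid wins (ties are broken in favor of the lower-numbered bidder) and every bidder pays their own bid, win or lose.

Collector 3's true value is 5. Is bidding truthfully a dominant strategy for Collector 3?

Yes

Check each profile of the others' bids and compare truth against every alternative bid.
Others bid (5, 14, 5, 5): truth gives -5, best alternative gives -14.
Others bid (5, 14, 5, 14): truth gives -5, best alternative gives -14.
Others bid (5, 14, 14, 5): truth gives -5, best alternative gives -14.
Others bid (5, 14, 14, 14): truth gives -5, best alternative gives -14.
Others bid (14, 5, 5, 5): truth gives -5, best alternative gives -14.
Others bid (14, 5, 5, 14): truth gives -5, best alternative gives -14.
(Remaining 10 profiles checked similarly; truth is weakly best in each.)
In every case the truthful bid is at least as good as any alternative, so it is a dominant strategy.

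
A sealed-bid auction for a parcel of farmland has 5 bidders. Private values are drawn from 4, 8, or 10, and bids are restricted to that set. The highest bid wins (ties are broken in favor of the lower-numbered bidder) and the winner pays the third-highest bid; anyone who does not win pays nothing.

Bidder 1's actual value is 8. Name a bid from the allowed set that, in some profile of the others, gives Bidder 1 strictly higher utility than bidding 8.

10

Suppose Bidder 2 bids 4, Bidder 3 bids 4, Bidder 4 bids 4 and Bidder 5 bids 10.
Bid 8: loses, pays 0, utility 0.
Bid 10: wins, pays 4, utility 8 - 4 = 4.
So bidding 10 beats truth here (4 > 0).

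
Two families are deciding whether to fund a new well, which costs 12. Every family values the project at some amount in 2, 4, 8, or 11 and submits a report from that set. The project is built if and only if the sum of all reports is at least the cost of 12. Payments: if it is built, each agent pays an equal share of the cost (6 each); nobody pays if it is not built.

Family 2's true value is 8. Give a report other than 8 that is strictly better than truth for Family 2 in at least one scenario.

Suppose Family 1 reports 2.
Report 8: project not built, utility 0.
Report 11: project built, pays 6, utility 8 - 6 = 2.
So reporting 11 beats truth here (2 > 0).

11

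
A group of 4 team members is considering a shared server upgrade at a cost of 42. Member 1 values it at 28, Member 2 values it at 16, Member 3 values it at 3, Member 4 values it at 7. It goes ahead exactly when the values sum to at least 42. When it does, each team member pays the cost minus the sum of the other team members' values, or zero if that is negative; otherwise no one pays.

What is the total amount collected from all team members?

Total value 54 ≥ cost 42, so it is built.
Member 1: others sum to 26; max(0, 42 - 26) = 16.
Member 2: others sum to 38; max(0, 42 - 38) = 4.
Member 3: others sum to 51; max(0, 42 - 51) = 0.
Member 4: others sum to 47; max(0, 42 - 47) = 0.
Total collected = 16 + 4 + 0 + 0 = 20.

20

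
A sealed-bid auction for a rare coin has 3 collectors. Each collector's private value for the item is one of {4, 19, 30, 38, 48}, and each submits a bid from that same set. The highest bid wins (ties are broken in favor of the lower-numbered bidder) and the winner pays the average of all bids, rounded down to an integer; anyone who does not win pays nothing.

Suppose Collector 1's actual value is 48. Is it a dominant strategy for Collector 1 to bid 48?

Consider the case where Collector 2 bids 4 and Collector 3 bids 4.
Truthful bid 48: wins, pays 18, utility 48 - 18 = 30.
Bid 4 instead: wins, pays 4, utility 48 - 4 = 44.
Since 44 > 30, bidding 4 is strictly better here, so truthful bidding is not dominant.

No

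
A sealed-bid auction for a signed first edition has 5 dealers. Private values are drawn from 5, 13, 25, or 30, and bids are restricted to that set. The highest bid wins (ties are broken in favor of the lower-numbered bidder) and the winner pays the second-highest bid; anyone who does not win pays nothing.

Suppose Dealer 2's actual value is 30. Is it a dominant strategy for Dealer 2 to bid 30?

Check each profile of the others' bids and compare truth against every alternative bid.
Others bid (25, 5, 5, 5): truth gives 5, best alternative gives 0.
Others bid (25, 5, 5, 13): truth gives 5, best alternative gives 0.
Others bid (25, 5, 5, 25): truth gives 5, best alternative gives 0.
Others bid (25, 5, 13, 5): truth gives 5, best alternative gives 0.
Others bid (25, 5, 13, 13): truth gives 5, best alternative gives 0.
Others bid (25, 5, 13, 25): truth gives 5, best alternative gives 0.
(Remaining 250 profiles checked similarly; truth is weakly best in each.)
In every case the truthful bid is at least as good as any alternative, so it is a dominant strategy.

Yes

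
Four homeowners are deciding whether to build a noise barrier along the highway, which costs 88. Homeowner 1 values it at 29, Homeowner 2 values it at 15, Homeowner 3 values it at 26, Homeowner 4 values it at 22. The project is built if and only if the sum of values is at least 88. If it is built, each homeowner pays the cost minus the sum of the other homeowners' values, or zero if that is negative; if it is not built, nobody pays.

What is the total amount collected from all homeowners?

Total value 92 ≥ cost 88, so it is built.
Homeowner 1: others sum to 63; max(0, 88 - 63) = 25.
Homeowner 2: others sum to 77; max(0, 88 - 77) = 11.
Homeowner 3: others sum to 66; max(0, 88 - 66) = 22.
Homeowner 4: others sum to 70; max(0, 88 - 70) = 18.
Total collected = 25 + 11 + 22 + 18 = 76.

76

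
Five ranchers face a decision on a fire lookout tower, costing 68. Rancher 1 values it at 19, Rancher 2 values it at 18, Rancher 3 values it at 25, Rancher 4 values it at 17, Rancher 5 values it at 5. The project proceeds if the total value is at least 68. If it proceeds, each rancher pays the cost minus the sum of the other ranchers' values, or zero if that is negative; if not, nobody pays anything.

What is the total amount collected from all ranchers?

Total value 84 ≥ cost 68, so it is built.
Rancher 1: others sum to 65; max(0, 68 - 65) = 3.
Rancher 2: others sum to 66; max(0, 68 - 66) = 2.
Rancher 3: others sum to 59; max(0, 68 - 59) = 9.
Rancher 4: others sum to 67; max(0, 68 - 67) = 1.
Rancher 5: others sum to 79; max(0, 68 - 79) = 0.
Total collected = 3 + 2 + 9 + 1 + 0 = 15.

15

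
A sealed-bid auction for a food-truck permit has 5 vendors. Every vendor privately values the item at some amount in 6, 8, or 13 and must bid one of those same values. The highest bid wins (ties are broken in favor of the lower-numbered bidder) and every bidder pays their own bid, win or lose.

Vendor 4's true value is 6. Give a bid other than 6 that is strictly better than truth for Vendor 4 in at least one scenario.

8

Suppose Vendor 1 bids 6, Vendor 2 bids 6, Vendor 3 bids 6 and Vendor 5 bids 6.
Bid 6: loses but pays 6, utility -6.
Bid 8: wins, pays 8, utility 6 - 8 = -2.
So bidding 8 beats truth here (-2 > -6).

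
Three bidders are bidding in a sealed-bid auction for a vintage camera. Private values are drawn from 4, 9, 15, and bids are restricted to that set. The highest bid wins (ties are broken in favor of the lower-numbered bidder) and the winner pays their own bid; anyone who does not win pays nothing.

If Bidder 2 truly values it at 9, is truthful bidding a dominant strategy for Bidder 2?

Check each profile of the others' bids and compare truth against every alternative bid.
Others bid (4, 4): truth gives 0, best alternative gives 0.
Others bid (4, 9): truth gives 0, best alternative gives 0.
Others bid (4, 15): truth gives 0, best alternative gives 0.
Others bid (9, 4): truth gives 0, best alternative gives 0.
Others bid (9, 9): truth gives 0, best alternative gives 0.
Others bid (9, 15): truth gives 0, best alternative gives 0.
(Remaining 3 profiles checked similarly; truth is weakly best in each.)
In every case the truthful bid is at least as good as any alternative, so it is a dominant strategy.

Yes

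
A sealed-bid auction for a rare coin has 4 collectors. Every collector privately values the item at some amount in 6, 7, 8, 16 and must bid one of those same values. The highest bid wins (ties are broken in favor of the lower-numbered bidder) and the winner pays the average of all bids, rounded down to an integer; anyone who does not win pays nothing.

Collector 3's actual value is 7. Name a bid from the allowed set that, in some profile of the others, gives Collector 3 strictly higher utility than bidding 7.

8

Suppose Collector 1 bids 6, Collector 2 bids 7 and Collector 4 bids 6.
Bid 7: loses, pays 0, utility 0.
Bid 8: wins, pays 6, utility 7 - 6 = 1.
So bidding 8 beats truth here (1 > 0).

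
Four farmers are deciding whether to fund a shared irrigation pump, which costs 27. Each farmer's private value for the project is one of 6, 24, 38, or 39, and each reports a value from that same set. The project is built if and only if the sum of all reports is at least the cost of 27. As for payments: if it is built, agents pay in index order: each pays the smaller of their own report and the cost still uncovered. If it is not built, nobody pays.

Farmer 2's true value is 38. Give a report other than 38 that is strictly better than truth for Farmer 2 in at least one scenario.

Suppose Farmer 1 reports 6, Farmer 3 reports 6 and Farmer 4 reports 24.
Report 38: project built, pays 21, utility 38 - 21 = 17.
Report 6: project built, pays 6, utility 38 - 6 = 32.
So reporting 6 beats truth here (32 > 17).

6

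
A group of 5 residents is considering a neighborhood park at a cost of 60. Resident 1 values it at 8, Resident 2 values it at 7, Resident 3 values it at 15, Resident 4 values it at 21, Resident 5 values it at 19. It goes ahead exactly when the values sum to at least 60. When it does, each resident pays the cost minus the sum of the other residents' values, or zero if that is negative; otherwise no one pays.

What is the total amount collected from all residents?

25

Total value 70 ≥ cost 60, so it is built.
Resident 1: others sum to 62; max(0, 60 - 62) = 0.
Resident 2: others sum to 63; max(0, 60 - 63) = 0.
Resident 3: others sum to 55; max(0, 60 - 55) = 5.
Resident 4: others sum to 49; max(0, 60 - 49) = 11.
Resident 5: others sum to 51; max(0, 60 - 51) = 9.
Total collected = 0 + 0 + 5 + 11 + 9 = 25.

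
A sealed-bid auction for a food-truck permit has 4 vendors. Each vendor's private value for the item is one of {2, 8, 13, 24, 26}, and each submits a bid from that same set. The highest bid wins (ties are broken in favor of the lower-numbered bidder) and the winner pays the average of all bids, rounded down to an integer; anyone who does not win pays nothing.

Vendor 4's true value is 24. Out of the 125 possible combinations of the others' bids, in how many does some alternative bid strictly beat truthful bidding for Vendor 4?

Others bid (2, 2, 2): truth gives 17; bid 8 gives 21 > 17. Violating.
Others bid (2, 2, 8): truth gives 15; bid 13 gives 18 > 15. Violating.
Others bid (2, 2, 24): truth gives 0; bid 26 gives 11 > 0. Violating.
Others bid (2, 8, 2): truth gives 15; bid 13 gives 18 > 15. Violating.
Others bid (2, 2, 13): truth gives 14; no alternative beats it.
Others bid (2, 2, 26): truth gives 0; no alternative beats it.
(Checking all 125 profiles: 44 have a profitable deviation, 81 do not.)

44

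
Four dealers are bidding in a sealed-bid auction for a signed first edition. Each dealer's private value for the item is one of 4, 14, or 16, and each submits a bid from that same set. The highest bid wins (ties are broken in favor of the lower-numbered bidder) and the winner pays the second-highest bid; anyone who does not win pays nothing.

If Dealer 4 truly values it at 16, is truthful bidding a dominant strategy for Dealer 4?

Yes

Check each profile of the others' bids and compare truth against every alternative bid.
Others bid (4, 4, 14): truth gives 2, best alternative gives 0.
Others bid (4, 14, 4): truth gives 2, best alternative gives 0.
Others bid (4, 14, 14): truth gives 2, best alternative gives 0.
Others bid (14, 4, 4): truth gives 2, best alternative gives 0.
Others bid (14, 4, 14): truth gives 2, best alternative gives 0.
Others bid (14, 14, 4): truth gives 2, best alternative gives 0.
(Remaining 21 profiles checked similarly; truth is weakly best in each.)
In every case the truthful bid is at least as good as any alternative, so it is a dominant strategy.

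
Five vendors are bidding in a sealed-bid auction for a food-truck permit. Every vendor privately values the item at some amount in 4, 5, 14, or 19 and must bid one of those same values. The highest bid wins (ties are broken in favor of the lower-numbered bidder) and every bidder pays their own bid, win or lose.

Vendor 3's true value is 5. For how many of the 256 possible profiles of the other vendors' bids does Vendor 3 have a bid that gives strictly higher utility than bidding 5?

252

Others bid (4, 4, 4, 14): truth gives -5; bid 4 gives -4 > -5. Violating.
Others bid (4, 4, 4, 19): truth gives -5; bid 4 gives -4 > -5. Violating.
Others bid (4, 4, 5, 14): truth gives -5; bid 4 gives -4 > -5. Violating.
Others bid (4, 4, 5, 19): truth gives -5; bid 4 gives -4 > -5. Violating.
Others bid (4, 4, 4, 4): truth gives 0; no alternative beats it.
Others bid (4, 4, 4, 5): truth gives 0; no alternative beats it.
(Checking all 256 profiles: 252 have a profitable deviation, 4 do not.)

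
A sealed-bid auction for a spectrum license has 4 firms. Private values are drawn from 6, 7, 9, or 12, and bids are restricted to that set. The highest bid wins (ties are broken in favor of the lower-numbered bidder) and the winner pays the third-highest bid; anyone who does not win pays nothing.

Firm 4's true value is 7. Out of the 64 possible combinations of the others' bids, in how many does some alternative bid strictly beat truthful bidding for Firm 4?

6

Others bid (6, 6, 7): truth gives 0; bid 9 gives 1 > 0. Violating.
Others bid (6, 6, 9): truth gives 0; bid 12 gives 1 > 0. Violating.
Others bid (6, 7, 6): truth gives 0; bid 9 gives 1 > 0. Violating.
Others bid (6, 9, 6): truth gives 0; bid 12 gives 1 > 0. Violating.
Others bid (6, 6, 6): truth gives 1; no alternative beats it.
Others bid (6, 6, 12): truth gives 0; no alternative beats it.
(Checking all 64 profiles: 6 have a profitable deviation, 58 do not.)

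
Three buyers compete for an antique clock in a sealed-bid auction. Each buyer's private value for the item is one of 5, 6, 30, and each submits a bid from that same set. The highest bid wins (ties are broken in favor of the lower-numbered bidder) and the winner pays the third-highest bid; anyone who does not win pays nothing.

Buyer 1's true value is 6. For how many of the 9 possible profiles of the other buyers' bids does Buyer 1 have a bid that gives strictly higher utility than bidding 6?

Others bid (5, 30): truth gives 0; bid 30 gives 1 > 0. Violating.
Others bid (30, 5): truth gives 0; bid 30 gives 1 > 0. Violating.
Others bid (5, 5): truth gives 1; no alternative beats it.
Others bid (5, 6): truth gives 1; no alternative beats it.
(Checking all 9 profiles: 2 have a profitable deviation, 7 do not.)

2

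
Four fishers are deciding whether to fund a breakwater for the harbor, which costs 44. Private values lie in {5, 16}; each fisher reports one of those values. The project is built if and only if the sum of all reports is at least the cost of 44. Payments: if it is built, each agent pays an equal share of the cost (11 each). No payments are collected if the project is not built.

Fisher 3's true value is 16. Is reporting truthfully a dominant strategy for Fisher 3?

Yes

Check each profile of the others' reports and compare truth against every alternative report.
Others report (5, 16, 16): truth gives 5, best alternative gives 0.
Others report (16, 5, 16): truth gives 5, best alternative gives 0.
Others report (16, 16, 5): truth gives 5, best alternative gives 0.
Others report (16, 16, 16): truth gives 5, best alternative gives 5.
Others report (5, 5, 5): truth gives 0, best alternative gives 0.
Others report (5, 5, 16): truth gives 0, best alternative gives 0.
(Remaining 2 profiles checked similarly; truth is weakly best in each.)
In every case the truthful report is at least as good as any alternative, so it is a dominant strategy.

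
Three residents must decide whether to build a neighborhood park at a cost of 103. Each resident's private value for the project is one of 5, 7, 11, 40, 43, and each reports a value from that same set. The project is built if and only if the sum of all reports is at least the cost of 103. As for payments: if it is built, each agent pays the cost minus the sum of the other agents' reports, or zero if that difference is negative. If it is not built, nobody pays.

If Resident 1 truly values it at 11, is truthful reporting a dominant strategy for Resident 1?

Check each profile of the others' reports and compare truth against every alternative report.
Others report (5, 5): truth gives 0, best alternative gives 0.
Others report (5, 7): truth gives 0, best alternative gives 0.
Others report (5, 11): truth gives 0, best alternative gives 0.
Others report (5, 40): truth gives 0, best alternative gives 0.
Others report (5, 43): truth gives 0, best alternative gives 0.
Others report (7, 5): truth gives 0, best alternative gives 0.
(Remaining 19 profiles checked similarly; truth is weakly best in each.)
In every case the truthful report is at least as good as any alternative, so it is a dominant strategy.

Yes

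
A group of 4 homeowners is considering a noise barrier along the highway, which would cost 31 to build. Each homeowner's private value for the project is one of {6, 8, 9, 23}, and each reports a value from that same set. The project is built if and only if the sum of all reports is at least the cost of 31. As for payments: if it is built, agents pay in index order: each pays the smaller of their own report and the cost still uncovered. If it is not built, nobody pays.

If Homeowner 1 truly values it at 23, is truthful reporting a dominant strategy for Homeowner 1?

Consider the case where Homeowner 2 reports 6, Homeowner 3 reports 6 and Homeowner 4 reports 23.
Truthful report 23: project built, pays 23, utility 23 - 23 = 0.
Report 6 instead: project built, pays 6, utility 23 - 6 = 17.
Since 17 > 0, reporting 6 is strictly better here, so truthful reporting is not dominant.

No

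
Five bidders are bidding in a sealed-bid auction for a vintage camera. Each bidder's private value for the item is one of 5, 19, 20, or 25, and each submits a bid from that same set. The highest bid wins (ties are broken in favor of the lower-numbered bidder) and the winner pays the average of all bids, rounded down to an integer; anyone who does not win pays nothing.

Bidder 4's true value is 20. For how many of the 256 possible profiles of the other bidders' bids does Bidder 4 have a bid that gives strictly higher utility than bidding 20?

63

Others bid (5, 5, 5, 5): truth gives 12; bid 19 gives 13 > 12. Violating.
Others bid (5, 5, 5, 25): truth gives 0; bid 25 gives 7 > 0. Violating.
Others bid (5, 5, 19, 25): truth gives 0; bid 25 gives 5 > 0. Violating.
Others bid (5, 5, 20, 5): truth gives 0; bid 25 gives 8 > 0. Violating.
Others bid (5, 5, 5, 19): truth gives 10; no alternative beats it.
Others bid (5, 5, 5, 20): truth gives 9; no alternative beats it.
(Checking all 256 profiles: 63 have a profitable deviation, 193 do not.)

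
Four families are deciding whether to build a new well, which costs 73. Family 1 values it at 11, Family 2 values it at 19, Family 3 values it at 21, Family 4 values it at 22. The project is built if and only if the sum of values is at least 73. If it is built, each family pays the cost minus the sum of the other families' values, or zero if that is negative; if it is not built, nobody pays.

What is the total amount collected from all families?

Total value 73 ≥ cost 73, so it is built.
Family 1: others sum to 62; max(0, 73 - 62) = 11.
Family 2: others sum to 54; max(0, 73 - 54) = 19.
Family 3: others sum to 52; max(0, 73 - 52) = 21.
Family 4: others sum to 51; max(0, 73 - 51) = 22.
Total collected = 11 + 19 + 21 + 22 = 73.

73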